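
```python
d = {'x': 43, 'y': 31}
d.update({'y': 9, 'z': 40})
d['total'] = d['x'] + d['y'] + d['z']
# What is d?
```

After line 1: d = {'x': 43, 'y': 31}
After line 2 (y overwritten, z added): d = {'x': 43, 'y': 9, 'z': 40}
After line 3 (total = 43 + 9 + 40 = 92): d = {'x': 43, 'y': 9, 'z': 40, 'total': 92}

{'x': 43, 'y': 9, 'z': 40, 'total': 92}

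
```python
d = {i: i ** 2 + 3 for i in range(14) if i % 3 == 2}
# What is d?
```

{2: 7, 5: 28, 8: 67, 11: 124}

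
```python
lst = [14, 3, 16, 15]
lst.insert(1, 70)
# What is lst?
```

[14, 70, 3, 16, 15]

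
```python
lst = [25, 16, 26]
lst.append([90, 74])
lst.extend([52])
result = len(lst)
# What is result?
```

After line 1: lst = [25, 16, 26]
After line 2 (append adds [90, 74] as single element): lst = [25, 16, 26, [90, 74]]
After line 3 (extend unpacks [52], adds 52): lst = [25, 16, 26, [90, 74], 52]
After line 4: result = len(lst) = 5

5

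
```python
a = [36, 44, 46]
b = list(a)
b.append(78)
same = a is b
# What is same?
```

After line 1: a = [36, 44, 46]
After line 2 (b = list(a) is a shallow copy, new object): a = [36, 44, 46], b = [36, 44, 46]
After line 3 (append only mutates b): a = [36, 44, 46], b = [36, 44, 46, 78]
After line 4 (same = a is b; different objects -> False): same = False

False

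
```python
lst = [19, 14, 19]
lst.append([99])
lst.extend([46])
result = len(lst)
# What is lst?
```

After line 1: lst = [19, 14, 19]
After line 2 (append adds [99] as single element): lst = [19, 14, 19, [99]]
After line 3 (extend unpacks [46], adds 46): lst = [19, 14, 19, [99], 46]
After line 4: result = len(lst) = 5

[19, 14, 19, [99], 46]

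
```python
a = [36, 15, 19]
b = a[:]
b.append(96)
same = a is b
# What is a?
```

After line 1: a = [36, 15, 19]
After line 2 (b = a[:] is a shallow copy, new object): a = [36, 15, 19], b = [36, 15, 19]
After line 3 (append only mutates b): a = [36, 15, 19], b = [36, 15, 19, 96]
After line 4 (same = a is b; different objects -> False): same = False

[36, 15, 19]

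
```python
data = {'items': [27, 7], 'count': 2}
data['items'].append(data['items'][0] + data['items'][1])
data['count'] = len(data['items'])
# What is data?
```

After line 1: data = {'items': [27, 7], 'count': 2}
After line 2 (append 27 + 7 = 34): data = {'items': [27, 7, 34], 'count': 2}
After line 3 (count = len(items) = 3): data = {'items': [27, 7, 34], 'count': 3}

{'items': [27, 7, 34], 'count': 3}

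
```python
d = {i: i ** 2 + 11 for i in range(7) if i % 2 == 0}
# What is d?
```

{0: 11, 2: 15, 4: 27, 6: 47}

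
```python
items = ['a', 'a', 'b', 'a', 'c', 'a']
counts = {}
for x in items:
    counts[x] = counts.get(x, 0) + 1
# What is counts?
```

Initial: counts = {}, items = ['a', 'a', 'b', 'a', 'c', 'a']
See 'a': counts = {'a': 1}
See 'a': counts = {'a': 2}
See 'b': counts = {'a': 2, 'b': 1}
See 'a': counts = {'a': 3, 'b': 1}
See 'c': counts = {'a': 3, 'b': 1, 'c': 1}
See 'a': counts = {'a': 4, 'b': 1, 'c': 1}

{'a': 4, 'b': 1, 'c': 1}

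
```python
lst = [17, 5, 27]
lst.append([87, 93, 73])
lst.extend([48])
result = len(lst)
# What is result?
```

After line 1: lst = [17, 5, 27]
After line 2 (append adds [87, 93, 73] as single element): lst = [17, 5, 27, [87, 93, 73]]
After line 3 (extend unpacks [48], adds 48): lst = [17, 5, 27, [87, 93, 73], 48]
After line 4: result = len(lst) = 5

5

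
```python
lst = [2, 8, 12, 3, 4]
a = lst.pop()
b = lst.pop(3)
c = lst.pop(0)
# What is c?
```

After line 1: lst = [2, 8, 12, 3, 4]
After line 2 (pop() -> a = 4): lst = [2, 8, 12, 3]
After line 3 (pop(3) -> b = 3): lst = [2, 8, 12]
After line 4 (pop(0) -> c = 2): lst = [8, 12]

2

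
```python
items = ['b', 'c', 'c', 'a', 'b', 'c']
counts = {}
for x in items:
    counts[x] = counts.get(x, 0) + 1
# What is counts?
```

Initial: counts = {}, items = ['b', 'c', 'c', 'a', 'b', 'c']
See 'b': counts = {'b': 1}
See 'c': counts = {'b': 1, 'c': 1}
See 'c': counts = {'b': 1, 'c': 2}
See 'a': counts = {'b': 1, 'c': 2, 'a': 1}
See 'b': counts = {'b': 2, 'c': 2, 'a': 1}
See 'c': counts = {'b': 2, 'c': 3, 'a': 1}

{'b': 2, 'c': 3, 'a': 1}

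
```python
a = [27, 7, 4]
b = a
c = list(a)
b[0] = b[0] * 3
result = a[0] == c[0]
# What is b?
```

After line 1: a = [27, 7, 4]
After line 2 (b = a, alias): a = [27, 7, 4], b = [27, 7, 4]
After line 3 (c = list(a) is a copy, new object): c = [27, 7, 4]
After line 4 (b[0] = 27 * 3 = 81; mutates shared a/b): a = b = [81, 7, 4], c = [27, 7, 4]
After line 5 (a[0] = 81, c[0] = 27; result = False)

[81, 7, 4]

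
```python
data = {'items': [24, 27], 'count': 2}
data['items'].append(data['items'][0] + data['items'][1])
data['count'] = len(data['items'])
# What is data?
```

After line 1: data = {'items': [24, 27], 'count': 2}
After line 2 (append 24 + 27 = 51): data = {'items': [24, 27, 51], 'count': 2}
After line 3 (count = len(items) = 3): data = {'items': [24, 27, 51], 'count': 3}

{'items': [24, 27, 51], 'count': 3}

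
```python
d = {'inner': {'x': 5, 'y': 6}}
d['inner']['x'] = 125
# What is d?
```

After line 1: d = {'inner': {'x': 5, 'y': 6}}
After line 2 (inner x overwritten): d = {'inner': {'x': 125, 'y': 6}}

{'inner': {'x': 125, 'y': 6}}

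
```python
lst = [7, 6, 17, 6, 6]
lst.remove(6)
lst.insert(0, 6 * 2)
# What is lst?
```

After line 1: lst = [7, 6, 17, 6, 6]
After line 2 (remove first 6): lst = [7, 17, 6, 6]
After line 3 (insert 12 at index 0): lst = [12, 7, 17, 6, 6]

[12, 7, 17, 6, 6]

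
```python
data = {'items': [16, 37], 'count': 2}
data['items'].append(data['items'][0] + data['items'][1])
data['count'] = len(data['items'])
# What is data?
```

After line 1: data = {'items': [16, 37], 'count': 2}
After line 2 (append 16 + 37 = 53): data = {'items': [16, 37, 53], 'count': 2}
After line 3 (count = len(items) = 3): data = {'items': [16, 37, 53], 'count': 3}

{'items': [16, 37, 53], 'count': 3}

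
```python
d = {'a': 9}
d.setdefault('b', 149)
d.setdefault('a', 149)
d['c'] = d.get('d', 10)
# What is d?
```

After line 1: d = {'a': 9}
After line 2 (setdefault adds 'b'=149): d = {'a': 9, 'b': 149}
After line 3 (setdefault 'a' no-op, already exists): d = {'a': 9, 'b': 149}
After line 4 (get('d', 10) returns default since 'd' not in d): d = {'a': 9, 'b': 149, 'c': 10}

{'a': 9, 'b': 149, 'c': 10}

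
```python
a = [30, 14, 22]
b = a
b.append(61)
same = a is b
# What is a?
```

After line 1: a = [30, 14, 22]
After line 2 (b = a is an alias, same object): a = [30, 14, 22], b = [30, 14, 22]
After line 3 (b.append mutates the shared list): a = [30, 14, 22, 61], b = [30, 14, 22, 61]
After line 4 (same = a is b; same object -> True): same = True

[30, 14, 22, 61]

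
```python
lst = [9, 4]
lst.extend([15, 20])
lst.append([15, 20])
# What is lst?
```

After line 1: lst = [9, 4]
After line 2 (extend unpacks [15, 20]): lst = [9, 4, 15, 20]
After line 3 (append adds [15, 20] as single element): lst = [9, 4, 15, 20, [15, 20]]

[9, 4, 15, 20, [15, 20]]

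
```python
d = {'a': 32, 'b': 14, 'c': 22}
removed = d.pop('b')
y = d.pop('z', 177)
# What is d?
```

After line 1: d = {'a': 32, 'b': 14, 'c': 22}
After line 2 (pop 'b' returns 14): d = {'a': 32, 'c': 22}, removed = 14
After line 3 (pop 'z' missing, returns default 177): d = {'a': 32, 'c': 22}, y = 177

{'a': 32, 'c': 22}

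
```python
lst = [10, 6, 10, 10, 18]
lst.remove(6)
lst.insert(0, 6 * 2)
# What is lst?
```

After line 1: lst = [10, 6, 10, 10, 18]
After line 2 (remove first 6): lst = [10, 10, 10, 18]
After line 3 (insert 12 at index 0): lst = [12, 10, 10, 10, 18]

[12, 10, 10, 10, 18]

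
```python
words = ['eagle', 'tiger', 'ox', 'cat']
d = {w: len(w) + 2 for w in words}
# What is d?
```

{'eagle': 7, 'tiger': 7, 'ox': 4, 'cat': 5}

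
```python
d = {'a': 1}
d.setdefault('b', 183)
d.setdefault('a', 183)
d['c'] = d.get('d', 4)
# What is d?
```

After line 1: d = {'a': 1}
After line 2 (setdefault adds 'b'=183): d = {'a': 1, 'b': 183}
After line 3 (setdefault 'a' no-op, already exists): d = {'a': 1, 'b': 183}
After line 4 (get('d', 4) returns default since 'd' not in d): d = {'a': 1, 'b': 183, 'c': 4}

{'a': 1, 'b': 183, 'c': 4}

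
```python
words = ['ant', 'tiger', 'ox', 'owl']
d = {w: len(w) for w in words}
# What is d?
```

{'ant': 3, 'tiger': 5, 'ox': 2, 'owl': 3}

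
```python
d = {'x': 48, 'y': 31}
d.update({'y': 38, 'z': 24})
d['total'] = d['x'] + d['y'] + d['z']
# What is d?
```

After line 1: d = {'x': 48, 'y': 31}
After line 2 (y overwritten, z added): d = {'x': 48, 'y': 38, 'z': 24}
After line 3 (total = 48 + 38 + 24 = 110): d = {'x': 48, 'y': 38, 'z': 24, 'total': 110}

{'x': 48, 'y': 38, 'z': 24, 'total': 110}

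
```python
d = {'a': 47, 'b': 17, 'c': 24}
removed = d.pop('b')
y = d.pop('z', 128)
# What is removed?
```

After line 1: d = {'a': 47, 'b': 17, 'c': 24}
After line 2 (pop 'b' returns 17): d = {'a': 47, 'c': 24}, removed = 17
After line 3 (pop 'z' missing, returns default 128): d = {'a': 47, 'c': 24}, y = 128

17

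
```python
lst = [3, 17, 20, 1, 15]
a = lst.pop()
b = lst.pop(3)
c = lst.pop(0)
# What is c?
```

After line 1: lst = [3, 17, 20, 1, 15]
After line 2 (pop() -> a = 15): lst = [3, 17, 20, 1]
After line 3 (pop(3) -> b = 1): lst = [3, 17, 20]
After line 4 (pop(0) -> c = 3): lst = [17, 20]

3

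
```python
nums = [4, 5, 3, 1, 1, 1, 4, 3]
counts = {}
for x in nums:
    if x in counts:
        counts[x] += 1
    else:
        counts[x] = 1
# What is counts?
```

Initial: counts = {}, nums = [4, 5, 3, 1, 1, 1, 4, 3]
See 4: counts = {4: 1}
See 5: counts = {4: 1, 5: 1}
See 3: counts = {4: 1, 5: 1, 3: 1}
See 1: counts = {4: 1, 5: 1, 3: 1, 1: 1}
See 1: counts = {4: 1, 5: 1, 3: 1, 1: 2}
See 1: counts = {4: 1, 5: 1, 3: 1, 1: 3}
See 4: counts = {4: 2, 5: 1, 3: 1, 1: 3}
See 3: counts = {4: 2, 5: 1, 3: 2, 1: 3}

{4: 2, 5: 1, 3: 2, 1: 3}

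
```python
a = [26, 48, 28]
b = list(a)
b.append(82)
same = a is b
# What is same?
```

After line 1: a = [26, 48, 28]
After line 2 (b = list(a) is a shallow copy, new object): a = [26, 48, 28], b = [26, 48, 28]
After line 3 (append only mutates b): a = [26, 48, 28], b = [26, 48, 28, 82]
After line 4 (same = a is b; different objects -> False): same = False

False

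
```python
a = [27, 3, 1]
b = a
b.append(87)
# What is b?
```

After line 1: a = [27, 3, 1]
After line 2 (b = a is an alias, same object): a = [27, 3, 1], b = [27, 3, 1]
After line 3 (b.append mutates the shared list): a = [27, 3, 1, 87], b = [27, 3, 1, 87]

[27, 3, 1, 87]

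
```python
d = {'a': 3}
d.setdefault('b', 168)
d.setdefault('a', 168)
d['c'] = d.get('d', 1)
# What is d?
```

After line 1: d = {'a': 3}
After line 2 (setdefault adds 'b'=168): d = {'a': 3, 'b': 168}
After line 3 (setdefault 'a' no-op, already exists): d = {'a': 3, 'b': 168}
After line 4 (get('d', 1) returns default since 'd' not in d): d = {'a': 3, 'b': 168, 'c': 1}

{'a': 3, 'b': 168, 'c': 1}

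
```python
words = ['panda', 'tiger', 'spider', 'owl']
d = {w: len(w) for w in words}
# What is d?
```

{'panda': 5, 'tiger': 5, 'spider': 6, 'owl': 3}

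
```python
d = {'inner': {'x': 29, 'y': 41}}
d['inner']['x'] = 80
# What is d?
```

After line 1: d = {'inner': {'x': 29, 'y': 41}}
After line 2 (inner x overwritten): d = {'inner': {'x': 80, 'y': 41}}

{'inner': {'x': 80, 'y': 41}}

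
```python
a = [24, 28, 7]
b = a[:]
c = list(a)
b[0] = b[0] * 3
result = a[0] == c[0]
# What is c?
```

After line 1: a = [24, 28, 7]
After line 2 (b = a[:], copy): a = [24, 28, 7], b = [24, 28, 7]
After line 3 (c = list(a) is a copy, new object): c = [24, 28, 7]
After line 4 (b[0] = 24 * 3 = 72; only b mutates (copy)): a = [24, 28, 7], b = [72, 28, 7], c = [24, 28, 7]
After line 5 (a[0] = 24, c[0] = 24; result = True)

[24, 28, 7]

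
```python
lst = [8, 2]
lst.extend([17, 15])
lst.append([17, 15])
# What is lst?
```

After line 1: lst = [8, 2]
After line 2 (extend unpacks [17, 15]): lst = [8, 2, 17, 15]
After line 3 (append adds [17, 15] as single element): lst = [8, 2, 17, 15, [17, 15]]

[8, 2, 17, 15, [17, 15]]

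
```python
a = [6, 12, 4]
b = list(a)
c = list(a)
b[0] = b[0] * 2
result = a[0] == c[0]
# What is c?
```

After line 1: a = [6, 12, 4]
After line 2 (b = list(a), copy): a = [6, 12, 4], b = [6, 12, 4]
After line 3 (c = list(a) is a copy, new object): c = [6, 12, 4]
After line 4 (b[0] = 6 * 2 = 12; only b mutates (copy)): a = [6, 12, 4], b = [12, 12, 4], c = [6, 12, 4]
After line 5 (a[0] = 6, c[0] = 6; result = True)

[6, 12, 4]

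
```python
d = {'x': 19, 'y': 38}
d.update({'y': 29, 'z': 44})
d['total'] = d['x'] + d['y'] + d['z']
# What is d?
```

After line 1: d = {'x': 19, 'y': 38}
After line 2 (y overwritten, z added): d = {'x': 19, 'y': 29, 'z': 44}
After line 3 (total = 19 + 29 + 44 = 92): d = {'x': 19, 'y': 29, 'z': 44, 'total': 92}

{'x': 19, 'y': 29, 'z': 44, 'total': 92}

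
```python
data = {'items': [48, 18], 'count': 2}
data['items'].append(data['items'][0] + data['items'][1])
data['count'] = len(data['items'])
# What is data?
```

After line 1: data = {'items': [48, 18], 'count': 2}
After line 2 (append 48 + 18 = 66): data = {'items': [48, 18, 66], 'count': 2}
After line 3 (count = len(items) = 3): data = {'items': [48, 18, 66], 'count': 3}

{'items': [48, 18, 66], 'count': 3}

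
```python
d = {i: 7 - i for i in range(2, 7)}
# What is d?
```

{2: 5, 3: 4, 4: 3, 5: 2, 6: 1}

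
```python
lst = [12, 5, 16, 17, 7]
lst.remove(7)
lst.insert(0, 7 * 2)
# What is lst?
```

After line 1: lst = [12, 5, 16, 17, 7]
After line 2 (remove first 7): lst = [12, 5, 16, 17]
After line 3 (insert 14 at index 0): lst = [14, 12, 5, 16, 17]

[14, 12, 5, 16, 17]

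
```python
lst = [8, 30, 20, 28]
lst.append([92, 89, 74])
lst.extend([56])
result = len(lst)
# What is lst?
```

After line 1: lst = [8, 30, 20, 28]
After line 2 (append adds [92, 89, 74] as single element): lst = [8, 30, 20, 28, [92, 89, 74]]
After line 3 (extend unpacks [56], adds 56): lst = [8, 30, 20, 28, [92, 89, 74], 56]
After line 4: result = len(lst) = 6

[8, 30, 20, 28, [92, 89, 74], 56]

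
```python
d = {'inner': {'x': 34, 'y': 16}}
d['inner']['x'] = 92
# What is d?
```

After line 1: d = {'inner': {'x': 34, 'y': 16}}
After line 2 (inner x overwritten): d = {'inner': {'x': 92, 'y': 16}}

{'inner': {'x': 92, 'y': 16}}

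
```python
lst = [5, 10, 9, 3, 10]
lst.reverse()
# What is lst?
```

[10, 3, 9, 10, 5]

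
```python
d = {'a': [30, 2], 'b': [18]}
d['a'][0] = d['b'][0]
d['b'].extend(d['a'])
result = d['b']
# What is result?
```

After line 1: d = {'a': [30, 2], 'b': [18]}
After line 2 (a[0] = b[0] = 18): d = {'a': [18, 2], 'b': [18]}
After line 3 (b.extend(a) appends [18, 2]): d = {'a': [18, 2], 'b': [18, 18, 2]}
After line 4: result = d['b'] = [18, 18, 2]

[18, 18, 2]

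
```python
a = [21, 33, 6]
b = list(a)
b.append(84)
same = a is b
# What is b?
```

After line 1: a = [21, 33, 6]
After line 2 (b = list(a) is a shallow copy, new object): a = [21, 33, 6], b = [21, 33, 6]
After line 3 (append only mutates b): a = [21, 33, 6], b = [21, 33, 6, 84]
After line 4 (same = a is b; different objects -> False): same = False

[21, 33, 6, 84]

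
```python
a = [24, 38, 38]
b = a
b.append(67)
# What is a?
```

After line 1: a = [24, 38, 38]
After line 2 (b = a is an alias, same object): a = [24, 38, 38], b = [24, 38, 38]
After line 3 (b.append mutates the shared list): a = [24, 38, 38, 67], b = [24, 38, 38, 67]

[24, 38, 38, 67]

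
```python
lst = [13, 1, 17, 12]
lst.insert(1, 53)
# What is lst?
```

[13, 53, 1, 17, 12]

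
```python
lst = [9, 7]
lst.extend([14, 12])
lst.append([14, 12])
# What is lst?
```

After line 1: lst = [9, 7]
After line 2 (extend unpacks [14, 12]): lst = [9, 7, 14, 12]
After line 3 (append adds [14, 12] as single element): lst = [9, 7, 14, 12, [14, 12]]

[9, 7, 14, 12, [14, 12]]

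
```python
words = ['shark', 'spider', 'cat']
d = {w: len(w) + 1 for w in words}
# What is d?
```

{'shark': 6, 'spider': 7, 'cat': 4}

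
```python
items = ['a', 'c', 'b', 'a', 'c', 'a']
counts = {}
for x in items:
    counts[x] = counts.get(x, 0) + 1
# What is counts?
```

Initial: counts = {}, items = ['a', 'c', 'b', 'a', 'c', 'a']
See 'a': counts = {'a': 1}
See 'c': counts = {'a': 1, 'c': 1}
See 'b': counts = {'a': 1, 'c': 1, 'b': 1}
See 'a': counts = {'a': 2, 'c': 1, 'b': 1}
See 'c': counts = {'a': 2, 'c': 2, 'b': 1}
See 'a': counts = {'a': 3, 'c': 2, 'b': 1}

{'a': 3, 'c': 2, 'b': 1}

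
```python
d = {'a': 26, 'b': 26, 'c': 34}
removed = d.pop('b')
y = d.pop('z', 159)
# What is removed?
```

After line 1: d = {'a': 26, 'b': 26, 'c': 34}
After line 2 (pop 'b' returns 26): d = {'a': 26, 'c': 34}, removed = 26
After line 3 (pop 'z' missing, returns default 159): d = {'a': 26, 'c': 34}, y = 159

26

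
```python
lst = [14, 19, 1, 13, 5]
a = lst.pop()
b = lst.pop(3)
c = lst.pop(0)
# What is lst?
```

After line 1: lst = [14, 19, 1, 13, 5]
After line 2 (pop() -> a = 5): lst = [14, 19, 1, 13]
After line 3 (pop(3) -> b = 13): lst = [14, 19, 1]
After line 4 (pop(0) -> c = 14): lst = [19, 1]

[19, 1]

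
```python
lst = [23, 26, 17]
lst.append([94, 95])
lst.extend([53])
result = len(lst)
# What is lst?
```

After line 1: lst = [23, 26, 17]
After line 2 (append adds [94, 95] as single element): lst = [23, 26, 17, [94, 95]]
After line 3 (extend unpacks [53], adds 53): lst = [23, 26, 17, [94, 95], 53]
After line 4: result = len(lst) = 5

[23, 26, 17, [94, 95], 53]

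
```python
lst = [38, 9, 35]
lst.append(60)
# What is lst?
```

[38, 9, 35, 60]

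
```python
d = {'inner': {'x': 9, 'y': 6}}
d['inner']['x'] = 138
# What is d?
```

After line 1: d = {'inner': {'x': 9, 'y': 6}}
After line 2 (inner x overwritten): d = {'inner': {'x': 138, 'y': 6}}

{'inner': {'x': 138, 'y': 6}}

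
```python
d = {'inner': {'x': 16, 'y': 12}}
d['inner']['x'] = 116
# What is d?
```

After line 1: d = {'inner': {'x': 16, 'y': 12}}
After line 2 (inner x overwritten): d = {'inner': {'x': 116, 'y': 12}}

{'inner': {'x': 116, 'y': 12}}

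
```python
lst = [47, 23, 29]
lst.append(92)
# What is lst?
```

[47, 23, 29, 92]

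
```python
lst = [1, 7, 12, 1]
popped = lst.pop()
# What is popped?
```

1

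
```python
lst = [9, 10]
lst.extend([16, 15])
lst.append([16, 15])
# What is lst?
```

After line 1: lst = [9, 10]
After line 2 (extend unpacks [16, 15]): lst = [9, 10, 16, 15]
After line 3 (append adds [16, 15] as single element): lst = [9, 10, 16, 15, [16, 15]]

[9, 10, 16, 15, [16, 15]]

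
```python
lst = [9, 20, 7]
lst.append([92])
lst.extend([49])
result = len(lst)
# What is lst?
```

After line 1: lst = [9, 20, 7]
After line 2 (append adds [92] as single element): lst = [9, 20, 7, [92]]
After line 3 (extend unpacks [49], adds 49): lst = [9, 20, 7, [92], 49]
After line 4: result = len(lst) = 5

[9, 20, 7, [92], 49]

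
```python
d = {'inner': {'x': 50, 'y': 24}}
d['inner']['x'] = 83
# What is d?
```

After line 1: d = {'inner': {'x': 50, 'y': 24}}
After line 2 (inner x overwritten): d = {'inner': {'x': 83, 'y': 24}}

{'inner': {'x': 83, 'y': 24}}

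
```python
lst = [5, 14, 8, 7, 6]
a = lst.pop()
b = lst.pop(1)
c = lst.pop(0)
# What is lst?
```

After line 1: lst = [5, 14, 8, 7, 6]
After line 2 (pop() -> a = 6): lst = [5, 14, 8, 7]
After line 3 (pop(1) -> b = 14): lst = [5, 8, 7]
After line 4 (pop(0) -> c = 5): lst = [8, 7]

[8, 7]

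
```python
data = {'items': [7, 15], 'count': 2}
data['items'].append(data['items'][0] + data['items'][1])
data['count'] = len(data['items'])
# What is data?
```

After line 1: data = {'items': [7, 15], 'count': 2}
After line 2 (append 7 + 15 = 22): data = {'items': [7, 15, 22], 'count': 2}
After line 3 (count = len(items) = 3): data = {'items': [7, 15, 22], 'count': 3}

{'items': [7, 15, 22], 'count': 3}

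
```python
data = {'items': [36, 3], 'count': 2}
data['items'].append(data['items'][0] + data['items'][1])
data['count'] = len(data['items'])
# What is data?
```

After line 1: data = {'items': [36, 3], 'count': 2}
After line 2 (append 36 + 3 = 39): data = {'items': [36, 3, 39], 'count': 2}
After line 3 (count = len(items) = 3): data = {'items': [36, 3, 39], 'count': 3}

{'items': [36, 3, 39], 'count': 3}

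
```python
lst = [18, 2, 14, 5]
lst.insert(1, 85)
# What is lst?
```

[18, 85, 2, 14, 5]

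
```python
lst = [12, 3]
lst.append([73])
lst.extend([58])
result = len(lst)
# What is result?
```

After line 1: lst = [12, 3]
After line 2 (append adds [73] as single element): lst = [12, 3, [73]]
After line 3 (extend unpacks [58], adds 58): lst = [12, 3, [73], 58]
After line 4: result = len(lst) = 4

4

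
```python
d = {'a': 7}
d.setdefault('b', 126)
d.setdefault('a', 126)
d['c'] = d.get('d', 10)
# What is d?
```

After line 1: d = {'a': 7}
After line 2 (setdefault adds 'b'=126): d = {'a': 7, 'b': 126}
After line 3 (setdefault 'a' no-op, already exists): d = {'a': 7, 'b': 126}
After line 4 (get('d', 10) returns default since 'd' not in d): d = {'a': 7, 'b': 126, 'c': 10}

{'a': 7, 'b': 126, 'c': 10}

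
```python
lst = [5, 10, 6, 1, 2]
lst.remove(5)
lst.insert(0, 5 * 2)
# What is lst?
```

After line 1: lst = [5, 10, 6, 1, 2]
After line 2 (remove first 5): lst = [10, 6, 1, 2]
After line 3 (insert 10 at index 0): lst = [10, 10, 6, 1, 2]

[10, 10, 6, 1, 2]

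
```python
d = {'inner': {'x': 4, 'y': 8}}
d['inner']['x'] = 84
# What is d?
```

After line 1: d = {'inner': {'x': 4, 'y': 8}}
After line 2 (inner x overwritten): d = {'inner': {'x': 84, 'y': 8}}

{'inner': {'x': 84, 'y': 8}}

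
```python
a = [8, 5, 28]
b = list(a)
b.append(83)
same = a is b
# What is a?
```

After line 1: a = [8, 5, 28]
After line 2 (b = list(a) is a shallow copy, new object): a = [8, 5, 28], b = [8, 5, 28]
After line 3 (append only mutates b): a = [8, 5, 28], b = [8, 5, 28, 83]
After line 4 (same = a is b; different objects -> False): same = False

[8, 5, 28]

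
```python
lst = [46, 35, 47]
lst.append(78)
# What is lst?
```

[46, 35, 47, 78]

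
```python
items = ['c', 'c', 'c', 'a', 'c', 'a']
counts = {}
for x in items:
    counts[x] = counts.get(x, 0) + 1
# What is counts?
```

Initial: counts = {}, items = ['c', 'c', 'c', 'a', 'c', 'a']
See 'c': counts = {'c': 1}
See 'c': counts = {'c': 2}
See 'c': counts = {'c': 3}
See 'a': counts = {'c': 3, 'a': 1}
See 'c': counts = {'c': 4, 'a': 1}
See 'a': counts = {'c': 4, 'a': 2}

{'c': 4, 'a': 2}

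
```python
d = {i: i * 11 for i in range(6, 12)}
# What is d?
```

{6: 66, 7: 77, 8: 88, 9: 99, 10: 110, 11: 121}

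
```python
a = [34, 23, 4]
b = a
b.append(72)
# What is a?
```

After line 1: a = [34, 23, 4]
After line 2 (b = a is an alias, same object): a = [34, 23, 4], b = [34, 23, 4]
After line 3 (b.append mutates the shared list): a = [34, 23, 4, 72], b = [34, 23, 4, 72]

[34, 23, 4, 72]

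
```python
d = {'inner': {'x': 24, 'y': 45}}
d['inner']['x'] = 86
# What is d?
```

After line 1: d = {'inner': {'x': 24, 'y': 45}}
After line 2 (inner x overwritten): d = {'inner': {'x': 86, 'y': 45}}

{'inner': {'x': 86, 'y': 45}}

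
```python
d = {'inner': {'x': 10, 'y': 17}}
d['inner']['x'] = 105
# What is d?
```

After line 1: d = {'inner': {'x': 10, 'y': 17}}
After line 2 (inner x overwritten): d = {'inner': {'x': 105, 'y': 17}}

{'inner': {'x': 105, 'y': 17}}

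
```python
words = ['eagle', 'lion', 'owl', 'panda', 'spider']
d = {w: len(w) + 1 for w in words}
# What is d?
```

{'eagle': 6, 'lion': 5, 'owl': 4, 'panda': 6, 'spider': 7}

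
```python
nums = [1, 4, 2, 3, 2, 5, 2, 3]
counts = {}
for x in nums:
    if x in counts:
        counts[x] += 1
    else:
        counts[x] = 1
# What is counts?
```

Initial: counts = {}, nums = [1, 4, 2, 3, 2, 5, 2, 3]
See 1: counts = {1: 1}
See 4: counts = {1: 1, 4: 1}
See 2: counts = {1: 1, 4: 1, 2: 1}
See 3: counts = {1: 1, 4: 1, 2: 1, 3: 1}
See 2: counts = {1: 1, 4: 1, 2: 2, 3: 1}
See 5: counts = {1: 1, 4: 1, 2: 2, 3: 1, 5: 1}
See 2: counts = {1: 1, 4: 1, 2: 3, 3: 1, 5: 1}
See 3: counts = {1: 1, 4: 1, 2: 3, 3: 2, 5: 1}

{1: 1, 4: 1, 2: 3, 3: 2, 5: 1}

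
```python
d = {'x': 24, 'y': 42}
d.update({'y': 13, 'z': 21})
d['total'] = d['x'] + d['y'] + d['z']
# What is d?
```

After line 1: d = {'x': 24, 'y': 42}
After line 2 (y overwritten, z added): d = {'x': 24, 'y': 13, 'z': 21}
After line 3 (total = 24 + 13 + 21 = 58): d = {'x': 24, 'y': 13, 'z': 21, 'total': 58}

{'x': 24, 'y': 13, 'z': 21, 'total': 58}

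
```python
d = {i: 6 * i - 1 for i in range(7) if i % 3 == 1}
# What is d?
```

{1: 5, 4: 23}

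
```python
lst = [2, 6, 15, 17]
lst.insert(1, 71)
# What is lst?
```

[2, 71, 6, 15, 17]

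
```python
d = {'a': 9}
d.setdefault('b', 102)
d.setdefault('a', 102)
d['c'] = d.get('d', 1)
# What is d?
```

After line 1: d = {'a': 9}
After line 2 (setdefault adds 'b'=102): d = {'a': 9, 'b': 102}
After line 3 (setdefault 'a' no-op, already exists): d = {'a': 9, 'b': 102}
After line 4 (get('d', 1) returns default since 'd' not in d): d = {'a': 9, 'b': 102, 'c': 1}

{'a': 9, 'b': 102, 'c': 1}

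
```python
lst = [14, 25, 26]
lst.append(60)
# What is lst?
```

[14, 25, 26, 60]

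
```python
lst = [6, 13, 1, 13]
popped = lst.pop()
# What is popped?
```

13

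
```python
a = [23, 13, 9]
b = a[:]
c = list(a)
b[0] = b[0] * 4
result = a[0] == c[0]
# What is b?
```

After line 1: a = [23, 13, 9]
After line 2 (b = a[:], copy): a = [23, 13, 9], b = [23, 13, 9]
After line 3 (c = list(a) is a copy, new object): c = [23, 13, 9]
After line 4 (b[0] = 23 * 4 = 92; only b mutates (copy)): a = [23, 13, 9], b = [92, 13, 9], c = [23, 13, 9]
After line 5 (a[0] = 23, c[0] = 23; result = True)

[92, 13, 9]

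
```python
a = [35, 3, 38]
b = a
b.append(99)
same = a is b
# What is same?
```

After line 1: a = [35, 3, 38]
After line 2 (b = a is an alias, same object): a = [35, 3, 38], b = [35, 3, 38]
After line 3 (b.append mutates the shared list): a = [35, 3, 38, 99], b = [35, 3, 38, 99]
After line 4 (same = a is b; same object -> True): same = True

True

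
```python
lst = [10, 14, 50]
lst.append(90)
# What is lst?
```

[10, 14, 50, 90]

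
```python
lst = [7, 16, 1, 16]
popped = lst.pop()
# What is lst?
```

[7, 16, 1]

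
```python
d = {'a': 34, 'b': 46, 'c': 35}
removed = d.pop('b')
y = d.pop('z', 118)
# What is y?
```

After line 1: d = {'a': 34, 'b': 46, 'c': 35}
After line 2 (pop 'b' returns 46): d = {'a': 34, 'c': 35}, removed = 46
After line 3 (pop 'z' missing, returns default 118): d = {'a': 34, 'c': 35}, y = 118

118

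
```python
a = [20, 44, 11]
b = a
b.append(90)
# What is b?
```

After line 1: a = [20, 44, 11]
After line 2 (b = a is an alias, same object): a = [20, 44, 11], b = [20, 44, 11]
After line 3 (b.append mutates the shared list): a = [20, 44, 11, 90], b = [20, 44, 11, 90]

[20, 44, 11, 90]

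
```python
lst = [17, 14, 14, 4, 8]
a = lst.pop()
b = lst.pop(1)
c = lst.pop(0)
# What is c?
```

After line 1: lst = [17, 14, 14, 4, 8]
After line 2 (pop() -> a = 8): lst = [17, 14, 14, 4]
After line 3 (pop(1) -> b = 14): lst = [17, 14, 4]
After line 4 (pop(0) -> c = 17): lst = [14, 4]

17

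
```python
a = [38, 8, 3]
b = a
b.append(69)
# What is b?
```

After line 1: a = [38, 8, 3]
After line 2 (b = a is an alias, same object): a = [38, 8, 3], b = [38, 8, 3]
After line 3 (b.append mutates the shared list): a = [38, 8, 3, 69], b = [38, 8, 3, 69]

[38, 8, 3, 69]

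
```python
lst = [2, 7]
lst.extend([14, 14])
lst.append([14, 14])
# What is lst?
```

After line 1: lst = [2, 7]
After line 2 (extend unpacks [14, 14]): lst = [2, 7, 14, 14]
After line 3 (append adds [14, 14] as single element): lst = [2, 7, 14, 14, [14, 14]]

[2, 7, 14, 14, [14, 14]]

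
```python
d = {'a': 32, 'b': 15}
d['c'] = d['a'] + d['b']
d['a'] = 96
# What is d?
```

After line 1: d = {'a': 32, 'b': 15}
After line 2 (d['c'] = 32 + 15): d = {'a': 32, 'b': 15, 'c': 47}
After line 3: d = {'a': 96, 'b': 15, 'c': 47}

{'a': 96, 'b': 15, 'c': 47}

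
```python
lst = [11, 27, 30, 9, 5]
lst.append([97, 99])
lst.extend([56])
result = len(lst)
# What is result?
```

After line 1: lst = [11, 27, 30, 9, 5]
After line 2 (append adds [97, 99] as single element): lst = [11, 27, 30, 9, 5, [97, 99]]
After line 3 (extend unpacks [56], adds 56): lst = [11, 27, 30, 9, 5, [97, 99], 56]
After line 4: result = len(lst) = 7

7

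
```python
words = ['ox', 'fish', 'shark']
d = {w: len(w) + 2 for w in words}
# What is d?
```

{'ox': 4, 'fish': 6, 'shark': 7}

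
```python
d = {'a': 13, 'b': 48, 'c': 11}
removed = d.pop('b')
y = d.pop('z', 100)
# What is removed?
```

After line 1: d = {'a': 13, 'b': 48, 'c': 11}
After line 2 (pop 'b' returns 48): d = {'a': 13, 'c': 11}, removed = 48
After line 3 (pop 'z' missing, returns default 100): d = {'a': 13, 'c': 11}, y = 100

48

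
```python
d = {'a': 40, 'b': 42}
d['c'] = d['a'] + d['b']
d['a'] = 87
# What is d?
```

After line 1: d = {'a': 40, 'b': 42}
After line 2 (d['c'] = 40 + 42): d = {'a': 40, 'b': 42, 'c': 82}
After line 3: d = {'a': 87, 'b': 42, 'c': 82}

{'a': 87, 'b': 42, 'c': 82}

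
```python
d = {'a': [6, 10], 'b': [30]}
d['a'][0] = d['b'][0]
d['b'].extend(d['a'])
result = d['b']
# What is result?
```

After line 1: d = {'a': [6, 10], 'b': [30]}
After line 2 (a[0] = b[0] = 30): d = {'a': [30, 10], 'b': [30]}
After line 3 (b.extend(a) appends [30, 10]): d = {'a': [30, 10], 'b': [30, 30, 10]}
After line 4: result = d['b'] = [30, 30, 10]

[30, 30, 10]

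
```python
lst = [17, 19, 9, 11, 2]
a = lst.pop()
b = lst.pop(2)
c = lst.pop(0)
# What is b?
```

After line 1: lst = [17, 19, 9, 11, 2]
After line 2 (pop() -> a = 2): lst = [17, 19, 9, 11]
After line 3 (pop(2) -> b = 9): lst = [17, 19, 11]
After line 4 (pop(0) -> c = 17): lst = [19, 11]

9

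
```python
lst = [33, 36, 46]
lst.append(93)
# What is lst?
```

[33, 36, 46, 93]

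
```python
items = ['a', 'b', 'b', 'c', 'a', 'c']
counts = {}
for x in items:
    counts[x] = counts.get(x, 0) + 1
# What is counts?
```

Initial: counts = {}, items = ['a', 'b', 'b', 'c', 'a', 'c']
See 'a': counts = {'a': 1}
See 'b': counts = {'a': 1, 'b': 1}
See 'b': counts = {'a': 1, 'b': 2}
See 'c': counts = {'a': 1, 'b': 2, 'c': 1}
See 'a': counts = {'a': 2, 'b': 2, 'c': 1}
See 'c': counts = {'a': 2, 'b': 2, 'c': 2}

{'a': 2, 'b': 2, 'c': 2}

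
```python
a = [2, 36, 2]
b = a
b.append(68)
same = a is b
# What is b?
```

After line 1: a = [2, 36, 2]
After line 2 (b = a is an alias, same object): a = [2, 36, 2], b = [2, 36, 2]
After line 3 (b.append mutates the shared list): a = [2, 36, 2, 68], b = [2, 36, 2, 68]
After line 4 (same = a is b; same object -> True): same = True

[2, 36, 2, 68]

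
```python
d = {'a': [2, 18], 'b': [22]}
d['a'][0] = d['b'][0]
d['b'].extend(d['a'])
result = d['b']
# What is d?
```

After line 1: d = {'a': [2, 18], 'b': [22]}
After line 2 (a[0] = b[0] = 22): d = {'a': [22, 18], 'b': [22]}
After line 3 (b.extend(a) appends [22, 18]): d = {'a': [22, 18], 'b': [22, 22, 18]}
After line 4: result = d['b'] = [22, 22, 18]

{'a': [22, 18], 'b': [22, 22, 18]}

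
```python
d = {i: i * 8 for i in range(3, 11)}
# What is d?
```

{3: 24, 4: 32, 5: 40, 6: 48, 7: 56, 8: 64, 9: 72, 10: 80}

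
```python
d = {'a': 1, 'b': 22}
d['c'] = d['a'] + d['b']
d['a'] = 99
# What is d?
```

After line 1: d = {'a': 1, 'b': 22}
After line 2 (d['c'] = 1 + 22): d = {'a': 1, 'b': 22, 'c': 23}
After line 3: d = {'a': 99, 'b': 22, 'c': 23}

{'a': 99, 'b': 22, 'c': 23}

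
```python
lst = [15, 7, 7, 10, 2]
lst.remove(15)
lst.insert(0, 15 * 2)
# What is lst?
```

After line 1: lst = [15, 7, 7, 10, 2]
After line 2 (remove first 15): lst = [7, 7, 10, 2]
After line 3 (insert 30 at index 0): lst = [30, 7, 7, 10, 2]

[30, 7, 7, 10, 2]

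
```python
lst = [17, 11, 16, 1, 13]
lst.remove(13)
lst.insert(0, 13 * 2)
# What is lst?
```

After line 1: lst = [17, 11, 16, 1, 13]
After line 2 (remove first 13): lst = [17, 11, 16, 1]
After line 3 (insert 26 at index 0): lst = [26, 17, 11, 16, 1]

[26, 17, 11, 16, 1]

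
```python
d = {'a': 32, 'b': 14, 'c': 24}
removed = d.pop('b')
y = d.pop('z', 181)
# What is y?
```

After line 1: d = {'a': 32, 'b': 14, 'c': 24}
After line 2 (pop 'b' returns 14): d = {'a': 32, 'c': 24}, removed = 14
After line 3 (pop 'z' missing, returns default 181): d = {'a': 32, 'c': 24}, y = 181

181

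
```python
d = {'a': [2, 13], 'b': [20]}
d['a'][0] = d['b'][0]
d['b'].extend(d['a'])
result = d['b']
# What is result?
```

After line 1: d = {'a': [2, 13], 'b': [20]}
After line 2 (a[0] = b[0] = 20): d = {'a': [20, 13], 'b': [20]}
After line 3 (b.extend(a) appends [20, 13]): d = {'a': [20, 13], 'b': [20, 20, 13]}
After line 4: result = d['b'] = [20, 20, 13]

[20, 20, 13]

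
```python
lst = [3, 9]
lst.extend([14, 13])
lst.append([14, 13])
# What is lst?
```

After line 1: lst = [3, 9]
After line 2 (extend unpacks [14, 13]): lst = [3, 9, 14, 13]
After line 3 (append adds [14, 13] as single element): lst = [3, 9, 14, 13, [14, 13]]

[3, 9, 14, 13, [14, 13]]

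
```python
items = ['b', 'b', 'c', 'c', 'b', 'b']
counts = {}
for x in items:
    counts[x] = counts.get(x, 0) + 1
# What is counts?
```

Initial: counts = {}, items = ['b', 'b', 'c', 'c', 'b', 'b']
See 'b': counts = {'b': 1}
See 'b': counts = {'b': 2}
See 'c': counts = {'b': 2, 'c': 1}
See 'c': counts = {'b': 2, 'c': 2}
See 'b': counts = {'b': 3, 'c': 2}
See 'b': counts = {'b': 4, 'c': 2}

{'b': 4, 'c': 2}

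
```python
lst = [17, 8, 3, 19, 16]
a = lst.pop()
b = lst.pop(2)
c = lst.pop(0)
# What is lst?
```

After line 1: lst = [17, 8, 3, 19, 16]
After line 2 (pop() -> a = 16): lst = [17, 8, 3, 19]
After line 3 (pop(2) -> b = 3): lst = [17, 8, 19]
After line 4 (pop(0) -> c = 17): lst = [8, 19]

[8, 19]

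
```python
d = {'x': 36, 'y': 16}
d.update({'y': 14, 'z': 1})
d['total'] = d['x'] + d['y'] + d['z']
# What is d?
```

After line 1: d = {'x': 36, 'y': 16}
After line 2 (y overwritten, z added): d = {'x': 36, 'y': 14, 'z': 1}
After line 3 (total = 36 + 14 + 1 = 51): d = {'x': 36, 'y': 14, 'z': 1, 'total': 51}

{'x': 36, 'y': 14, 'z': 1, 'total': 51}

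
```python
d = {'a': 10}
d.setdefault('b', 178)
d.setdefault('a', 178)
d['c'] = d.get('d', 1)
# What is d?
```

After line 1: d = {'a': 10}
After line 2 (setdefault adds 'b'=178): d = {'a': 10, 'b': 178}
After line 3 (setdefault 'a' no-op, already exists): d = {'a': 10, 'b': 178}
After line 4 (get('d', 1) returns default since 'd' not in d): d = {'a': 10, 'b': 178, 'c': 1}

{'a': 10, 'b': 178, 'c': 1}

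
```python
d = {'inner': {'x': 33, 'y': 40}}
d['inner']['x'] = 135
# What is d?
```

After line 1: d = {'inner': {'x': 33, 'y': 40}}
After line 2 (inner x overwritten): d = {'inner': {'x': 135, 'y': 40}}

{'inner': {'x': 135, 'y': 40}}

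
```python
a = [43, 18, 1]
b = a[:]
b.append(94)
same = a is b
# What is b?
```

After line 1: a = [43, 18, 1]
After line 2 (b = a[:] is a shallow copy, new object): a = [43, 18, 1], b = [43, 18, 1]
After line 3 (append only mutates b): a = [43, 18, 1], b = [43, 18, 1, 94]
After line 4 (same = a is b; different objects -> False): same = False

[43, 18, 1, 94]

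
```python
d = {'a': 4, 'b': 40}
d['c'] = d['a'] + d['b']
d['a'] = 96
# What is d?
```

After line 1: d = {'a': 4, 'b': 40}
After line 2 (d['c'] = 4 + 40): d = {'a': 4, 'b': 40, 'c': 44}
After line 3: d = {'a': 96, 'b': 40, 'c': 44}

{'a': 96, 'b': 40, 'c': 44}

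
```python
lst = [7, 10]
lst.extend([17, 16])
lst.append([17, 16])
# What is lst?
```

After line 1: lst = [7, 10]
After line 2 (extend unpacks [17, 16]): lst = [7, 10, 17, 16]
After line 3 (append adds [17, 16] as single element): lst = [7, 10, 17, 16, [17, 16]]

[7, 10, 17, 16, [17, 16]]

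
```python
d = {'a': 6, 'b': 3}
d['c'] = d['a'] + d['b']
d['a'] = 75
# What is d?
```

After line 1: d = {'a': 6, 'b': 3}
After line 2 (d['c'] = 6 + 3): d = {'a': 6, 'b': 3, 'c': 9}
After line 3: d = {'a': 75, 'b': 3, 'c': 9}

{'a': 75, 'b': 3, 'c': 9}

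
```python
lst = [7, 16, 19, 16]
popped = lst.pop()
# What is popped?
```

16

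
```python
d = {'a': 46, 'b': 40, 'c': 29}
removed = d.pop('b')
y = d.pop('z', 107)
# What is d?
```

After line 1: d = {'a': 46, 'b': 40, 'c': 29}
After line 2 (pop 'b' returns 40): d = {'a': 46, 'c': 29}, removed = 40
After line 3 (pop 'z' missing, returns default 107): d = {'a': 46, 'c': 29}, y = 107

{'a': 46, 'c': 29}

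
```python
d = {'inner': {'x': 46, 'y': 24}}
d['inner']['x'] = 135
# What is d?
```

After line 1: d = {'inner': {'x': 46, 'y': 24}}
After line 2 (inner x overwritten): d = {'inner': {'x': 135, 'y': 24}}

{'inner': {'x': 135, 'y': 24}}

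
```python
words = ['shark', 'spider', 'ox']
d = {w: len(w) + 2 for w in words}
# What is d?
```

{'shark': 7, 'spider': 8, 'ox': 4}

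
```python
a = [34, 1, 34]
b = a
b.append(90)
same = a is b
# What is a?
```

After line 1: a = [34, 1, 34]
After line 2 (b = a is an alias, same object): a = [34, 1, 34], b = [34, 1, 34]
After line 3 (b.append mutates the shared list): a = [34, 1, 34, 90], b = [34, 1, 34, 90]
After line 4 (same = a is b; same object -> True): same = True

[34, 1, 34, 90]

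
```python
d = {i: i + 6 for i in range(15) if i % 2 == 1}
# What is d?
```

{1: 7, 3: 9, 5: 11, 7: 13, 9: 15, 11: 17, 13: 19}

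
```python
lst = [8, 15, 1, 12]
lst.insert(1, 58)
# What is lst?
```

[8, 58, 15, 1, 12]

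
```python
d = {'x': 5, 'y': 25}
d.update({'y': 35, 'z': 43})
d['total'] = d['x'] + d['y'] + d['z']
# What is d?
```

After line 1: d = {'x': 5, 'y': 25}
After line 2 (y overwritten, z added): d = {'x': 5, 'y': 35, 'z': 43}
After line 3 (total = 5 + 35 + 43 = 83): d = {'x': 5, 'y': 35, 'z': 43, 'total': 83}

{'x': 5, 'y': 35, 'z': 43, 'total': 83}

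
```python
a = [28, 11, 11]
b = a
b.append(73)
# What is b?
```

After line 1: a = [28, 11, 11]
After line 2 (b = a is an alias, same object): a = [28, 11, 11], b = [28, 11, 11]
After line 3 (b.append mutates the shared list): a = [28, 11, 11, 73], b = [28, 11, 11, 73]

[28, 11, 11, 73]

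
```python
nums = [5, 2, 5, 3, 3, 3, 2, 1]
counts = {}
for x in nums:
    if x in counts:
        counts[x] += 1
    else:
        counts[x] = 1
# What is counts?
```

Initial: counts = {}, nums = [5, 2, 5, 3, 3, 3, 2, 1]
See 5: counts = {5: 1}
See 2: counts = {5: 1, 2: 1}
See 5: counts = {5: 2, 2: 1}
See 3: counts = {5: 2, 2: 1, 3: 1}
See 3: counts = {5: 2, 2: 1, 3: 2}
See 3: counts = {5: 2, 2: 1, 3: 3}
See 2: counts = {5: 2, 2: 2, 3: 3}
See 1: counts = {5: 2, 2: 2, 3: 3, 1: 1}

{5: 2, 2: 2, 3: 3, 1: 1}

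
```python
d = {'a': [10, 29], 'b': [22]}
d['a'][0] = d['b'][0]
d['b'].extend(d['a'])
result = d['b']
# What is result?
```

After line 1: d = {'a': [10, 29], 'b': [22]}
After line 2 (a[0] = b[0] = 22): d = {'a': [22, 29], 'b': [22]}
After line 3 (b.extend(a) appends [22, 29]): d = {'a': [22, 29], 'b': [22, 22, 29]}
After line 4: result = d['b'] = [22, 22, 29]

[22, 22, 29]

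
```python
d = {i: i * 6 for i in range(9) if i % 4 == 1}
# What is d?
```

{1: 6, 5: 30}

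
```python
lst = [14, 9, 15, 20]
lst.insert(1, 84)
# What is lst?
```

[14, 84, 9, 15, 20]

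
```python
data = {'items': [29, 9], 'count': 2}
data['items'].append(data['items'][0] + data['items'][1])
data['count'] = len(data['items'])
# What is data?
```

After line 1: data = {'items': [29, 9], 'count': 2}
After line 2 (append 29 + 9 = 38): data = {'items': [29, 9, 38], 'count': 2}
After line 3 (count = len(items) = 3): data = {'items': [29, 9, 38], 'count': 3}

{'items': [29, 9, 38], 'count': 3}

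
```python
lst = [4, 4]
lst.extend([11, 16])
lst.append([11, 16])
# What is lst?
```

After line 1: lst = [4, 4]
After line 2 (extend unpacks [11, 16]): lst = [4, 4, 11, 16]
After line 3 (append adds [11, 16] as single element): lst = [4, 4, 11, 16, [11, 16]]

[4, 4, 11, 16, [11, 16]]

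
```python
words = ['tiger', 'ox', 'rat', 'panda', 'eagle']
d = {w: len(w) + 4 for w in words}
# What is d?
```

{'tiger': 9, 'ox': 6, 'rat': 7, 'panda': 9, 'eagle': 9}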